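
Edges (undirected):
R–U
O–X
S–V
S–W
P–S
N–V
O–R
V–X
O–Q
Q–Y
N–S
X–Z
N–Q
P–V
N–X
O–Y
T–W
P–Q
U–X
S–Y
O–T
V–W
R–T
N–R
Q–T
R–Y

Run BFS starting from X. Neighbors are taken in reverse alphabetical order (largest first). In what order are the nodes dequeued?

Visit X; enqueue Z, V, U, O, N → queue [Z, V, U, O, N]
Visit Z → queue [V, U, O, N]
Visit V; enqueue W, S, P → queue [U, O, N, W, S, P]
Visit U; enqueue R → queue [O, N, W, S, P, R]
Visit O; enqueue Y, T, Q → queue [N, W, S, P, R, Y, T, Q]
Visit N → queue [W, S, P, R, Y, T, Q]
Visit W → queue [S, P, R, Y, T, Q]
Visit S → queue [P, R, Y, T, Q]
Visit P → queue [R, Y, T, Q]
Visit R → queue [Y, T, Q]
Visit Y → queue [T, Q]
Visit T → queue [Q]
Visit Q → queue []

X -> Z -> V -> U -> O -> N -> W -> S -> P -> R -> Y -> T -> Q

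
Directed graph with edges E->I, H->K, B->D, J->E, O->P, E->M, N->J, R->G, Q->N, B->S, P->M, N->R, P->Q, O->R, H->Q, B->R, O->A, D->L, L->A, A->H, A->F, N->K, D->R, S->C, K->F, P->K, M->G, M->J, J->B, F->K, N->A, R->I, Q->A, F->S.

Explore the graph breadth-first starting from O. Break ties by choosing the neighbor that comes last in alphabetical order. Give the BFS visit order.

Visit O; enqueue R, P, A → queue [R, P, A]
Visit R; enqueue I, G → queue [P, A, I, G]
Visit P; enqueue Q, M, K → queue [A, I, G, Q, M, K]
Visit A; enqueue H, F → queue [I, G, Q, M, K, H, F]
Visit I → queue [G, Q, M, K, H, F]
Visit G → queue [Q, M, K, H, F]
Visit Q; enqueue N → queue [M, K, H, F, N]
Visit M; enqueue J → queue [K, H, F, N, J]
Visit K → queue [H, F, N, J]
Visit H → queue [F, N, J]
Visit F; enqueue S → queue [N, J, S]
Visit N → queue [J, S]
Visit J; enqueue E, B → queue [S, E, B]
Visit S; enqueue C → queue [E, B, C]
Visit E → queue [B, C]
Visit B; enqueue D → queue [C, D]
Visit C → queue [D]
Visit D; enqueue L → queue [L]
Visit L → queue []

O -> R -> P -> A -> I -> G -> Q -> M -> K -> H -> F -> N -> J -> S -> E -> B -> C -> D -> L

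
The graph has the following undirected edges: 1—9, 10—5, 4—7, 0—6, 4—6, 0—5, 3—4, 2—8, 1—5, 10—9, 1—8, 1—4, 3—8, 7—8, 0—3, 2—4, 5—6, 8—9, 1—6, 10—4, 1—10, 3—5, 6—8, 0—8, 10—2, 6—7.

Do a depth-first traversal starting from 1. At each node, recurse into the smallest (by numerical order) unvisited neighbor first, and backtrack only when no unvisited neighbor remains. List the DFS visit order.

Visit 1
1 → 4
4 → 2
2 → 8
8 → 0
0 → 3
3 → 5
5 → 6
6 → 7
5 → 10
10 → 9

1 4 2 8 0 3 5 6 7 10 9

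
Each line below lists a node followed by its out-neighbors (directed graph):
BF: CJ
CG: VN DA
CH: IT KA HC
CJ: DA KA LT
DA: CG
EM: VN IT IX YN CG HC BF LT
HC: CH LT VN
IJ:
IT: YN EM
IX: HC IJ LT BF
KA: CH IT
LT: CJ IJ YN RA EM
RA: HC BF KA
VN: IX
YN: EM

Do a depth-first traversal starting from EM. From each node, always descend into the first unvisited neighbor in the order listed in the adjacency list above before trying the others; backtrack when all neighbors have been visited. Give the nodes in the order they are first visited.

Visit EM
EM → VN
VN → IX
IX → HC
HC → CH
CH → IT
IT → YN
CH → KA
HC → LT
LT → CJ
CJ → DA
DA → CG
LT → IJ
LT → RA
RA → BF

EM -> VN -> IX -> HC -> CH -> IT -> YN -> KA -> LT -> CJ -> DA -> CG -> IJ -> RA -> BF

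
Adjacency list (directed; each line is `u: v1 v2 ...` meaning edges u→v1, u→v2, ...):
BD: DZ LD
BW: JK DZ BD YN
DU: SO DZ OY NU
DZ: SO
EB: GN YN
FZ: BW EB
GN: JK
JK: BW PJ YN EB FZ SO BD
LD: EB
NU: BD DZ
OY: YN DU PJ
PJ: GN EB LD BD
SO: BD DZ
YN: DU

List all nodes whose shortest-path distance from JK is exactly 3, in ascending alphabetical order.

NU, OY

Level 0: JK
Level 1: BD, BW, EB, FZ, PJ, SO, YN
Level 2: DU, DZ, GN, LD
Level 3: NU, OY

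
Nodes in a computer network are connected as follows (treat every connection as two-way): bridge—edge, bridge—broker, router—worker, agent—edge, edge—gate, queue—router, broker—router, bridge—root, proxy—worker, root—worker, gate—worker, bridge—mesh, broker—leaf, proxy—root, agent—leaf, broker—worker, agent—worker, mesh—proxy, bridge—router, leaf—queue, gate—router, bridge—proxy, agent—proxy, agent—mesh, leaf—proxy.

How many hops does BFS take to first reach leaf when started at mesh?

2

Level 0: mesh
Level 1: agent, bridge, proxy
Level 2: broker, edge, leaf, root, router, worker
Level 3: gate, queue
leaf first appears at level 2.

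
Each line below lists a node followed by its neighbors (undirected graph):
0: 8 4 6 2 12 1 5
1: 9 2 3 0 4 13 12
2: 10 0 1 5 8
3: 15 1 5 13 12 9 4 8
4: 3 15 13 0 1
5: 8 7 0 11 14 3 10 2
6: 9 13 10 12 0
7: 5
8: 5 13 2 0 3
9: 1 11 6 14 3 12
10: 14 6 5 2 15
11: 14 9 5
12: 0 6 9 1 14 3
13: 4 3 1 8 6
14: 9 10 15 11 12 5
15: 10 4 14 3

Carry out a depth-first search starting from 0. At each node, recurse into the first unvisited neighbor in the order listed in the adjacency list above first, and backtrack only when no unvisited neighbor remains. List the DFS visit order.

0, 8, 5, 7, 11, 14, 9, 1, 2, 10, 6, 13, 4, 3, 15, 12

Visit 0
0 → 8
8 → 5
5 → 7
5 → 11
11 → 14
14 → 9
9 → 1
1 → 2
2 → 10
10 → 6
6 → 13
13 → 4
4 → 3
3 → 15
3 → 12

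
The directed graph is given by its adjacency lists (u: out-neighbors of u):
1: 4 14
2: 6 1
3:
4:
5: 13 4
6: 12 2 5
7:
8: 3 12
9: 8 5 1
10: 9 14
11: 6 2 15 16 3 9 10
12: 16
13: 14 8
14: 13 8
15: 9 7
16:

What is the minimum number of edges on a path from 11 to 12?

Level 0: 11
Level 1: 2, 3, 6, 9, 10, 15, 16
Level 2: 1, 5, 7, 8, 12, 14
Level 3: 4, 13
12 first appears at level 2.

2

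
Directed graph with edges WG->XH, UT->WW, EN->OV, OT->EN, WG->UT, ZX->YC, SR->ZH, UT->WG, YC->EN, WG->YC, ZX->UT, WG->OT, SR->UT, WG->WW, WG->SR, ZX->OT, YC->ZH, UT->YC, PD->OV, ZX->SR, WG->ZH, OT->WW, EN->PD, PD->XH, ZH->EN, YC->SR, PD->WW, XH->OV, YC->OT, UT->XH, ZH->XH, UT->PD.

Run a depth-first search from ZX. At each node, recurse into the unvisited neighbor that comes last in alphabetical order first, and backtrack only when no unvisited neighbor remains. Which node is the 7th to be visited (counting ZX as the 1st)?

PD

Visit ZX
ZX → YC
YC → ZH
ZH → XH
XH → OV
ZH → EN
EN → PD
PD → WW
YC → SR
SR → UT
UT → WG
WG → OT

Visit order: ZX, YC, ZH, XH, OV, EN, PD, WW, SR, UT, WG, OT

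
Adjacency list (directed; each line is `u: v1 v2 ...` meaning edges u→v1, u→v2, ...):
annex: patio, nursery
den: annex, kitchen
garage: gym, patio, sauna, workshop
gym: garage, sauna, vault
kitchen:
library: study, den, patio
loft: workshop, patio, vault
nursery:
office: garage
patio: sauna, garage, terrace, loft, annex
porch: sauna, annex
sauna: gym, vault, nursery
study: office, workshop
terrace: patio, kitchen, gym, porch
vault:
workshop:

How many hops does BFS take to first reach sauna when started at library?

Level 0: library
Level 1: den, patio, study
Level 2: annex, garage, kitchen, loft, office, sauna, terrace, workshop
Level 3: gym, nursery, porch, vault
sauna first appears at level 2.

2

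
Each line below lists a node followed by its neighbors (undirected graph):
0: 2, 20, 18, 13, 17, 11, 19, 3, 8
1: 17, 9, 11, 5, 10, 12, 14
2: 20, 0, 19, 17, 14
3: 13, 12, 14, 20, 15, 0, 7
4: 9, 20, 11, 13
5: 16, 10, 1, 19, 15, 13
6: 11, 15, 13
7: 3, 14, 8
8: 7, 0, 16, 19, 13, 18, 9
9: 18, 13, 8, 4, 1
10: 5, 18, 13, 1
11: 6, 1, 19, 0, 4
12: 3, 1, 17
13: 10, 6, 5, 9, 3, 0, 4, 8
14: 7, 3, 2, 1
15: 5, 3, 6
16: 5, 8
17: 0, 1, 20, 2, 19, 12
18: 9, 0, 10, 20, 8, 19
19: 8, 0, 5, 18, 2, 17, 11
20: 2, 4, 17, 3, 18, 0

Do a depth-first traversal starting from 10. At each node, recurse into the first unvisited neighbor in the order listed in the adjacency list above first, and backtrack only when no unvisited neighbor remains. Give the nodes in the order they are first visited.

Visit 10
10 → 5
5 → 16
16 → 8
8 → 7
7 → 3
3 → 13
13 → 6
6 → 11
11 → 1
1 → 17
17 → 0
0 → 2
2 → 20
20 → 4
4 → 9
9 → 18
18 → 19
2 → 14
17 → 12
6 → 15

10 -> 5 -> 16 -> 8 -> 7 -> 3 -> 13 -> 6 -> 11 -> 1 -> 17 -> 0 -> 2 -> 20 -> 4 -> 9 -> 18 -> 19 -> 14 -> 12 -> 15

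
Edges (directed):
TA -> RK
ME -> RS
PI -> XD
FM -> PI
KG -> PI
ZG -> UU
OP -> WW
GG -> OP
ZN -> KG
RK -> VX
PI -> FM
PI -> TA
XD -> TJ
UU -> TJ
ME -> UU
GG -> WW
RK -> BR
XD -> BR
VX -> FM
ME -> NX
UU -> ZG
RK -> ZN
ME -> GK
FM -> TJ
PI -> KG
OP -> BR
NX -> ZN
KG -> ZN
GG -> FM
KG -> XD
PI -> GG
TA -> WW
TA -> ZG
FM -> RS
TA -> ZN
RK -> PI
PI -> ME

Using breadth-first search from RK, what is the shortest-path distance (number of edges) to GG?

2

Level 0: RK
Level 1: BR, PI, VX, ZN
Level 2: FM, GG, KG, ME, TA, XD
Level 3: GK, NX, OP, RS, TJ, UU, WW, ZG
GG first appears at level 2.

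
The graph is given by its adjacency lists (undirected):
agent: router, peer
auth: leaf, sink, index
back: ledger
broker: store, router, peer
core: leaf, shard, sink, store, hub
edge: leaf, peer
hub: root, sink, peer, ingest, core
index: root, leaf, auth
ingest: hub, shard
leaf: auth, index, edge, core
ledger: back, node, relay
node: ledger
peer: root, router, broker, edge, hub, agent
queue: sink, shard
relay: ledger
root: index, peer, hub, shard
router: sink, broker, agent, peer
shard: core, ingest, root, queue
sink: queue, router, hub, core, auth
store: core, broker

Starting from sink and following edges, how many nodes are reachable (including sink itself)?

BFS from sink visits: sink, queue, router, hub, core, auth, shard, broker, agent, peer, root, ingest, leaf, store, index, edge
Reachable nodes: 16 of 20 total.

16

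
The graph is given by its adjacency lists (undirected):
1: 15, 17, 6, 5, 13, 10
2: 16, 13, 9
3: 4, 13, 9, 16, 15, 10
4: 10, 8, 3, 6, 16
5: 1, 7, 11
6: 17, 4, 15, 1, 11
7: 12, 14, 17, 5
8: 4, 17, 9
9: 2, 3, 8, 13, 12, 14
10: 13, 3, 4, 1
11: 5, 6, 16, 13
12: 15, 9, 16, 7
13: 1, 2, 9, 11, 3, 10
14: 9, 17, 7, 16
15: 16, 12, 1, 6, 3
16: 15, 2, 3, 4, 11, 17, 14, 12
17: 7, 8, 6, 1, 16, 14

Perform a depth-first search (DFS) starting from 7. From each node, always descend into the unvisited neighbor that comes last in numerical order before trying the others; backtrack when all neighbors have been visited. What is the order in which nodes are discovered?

7, 17, 16, 15, 12, 9, 14, 13, 11, 6, 4, 10, 3, 1, 5, 8, 2

Visit 7
7 → 17
17 → 16
16 → 15
15 → 12
12 → 9
9 → 14
9 → 13
13 → 11
11 → 6
6 → 4
4 → 10
10 → 3
10 → 1
1 → 5
4 → 8
13 → 2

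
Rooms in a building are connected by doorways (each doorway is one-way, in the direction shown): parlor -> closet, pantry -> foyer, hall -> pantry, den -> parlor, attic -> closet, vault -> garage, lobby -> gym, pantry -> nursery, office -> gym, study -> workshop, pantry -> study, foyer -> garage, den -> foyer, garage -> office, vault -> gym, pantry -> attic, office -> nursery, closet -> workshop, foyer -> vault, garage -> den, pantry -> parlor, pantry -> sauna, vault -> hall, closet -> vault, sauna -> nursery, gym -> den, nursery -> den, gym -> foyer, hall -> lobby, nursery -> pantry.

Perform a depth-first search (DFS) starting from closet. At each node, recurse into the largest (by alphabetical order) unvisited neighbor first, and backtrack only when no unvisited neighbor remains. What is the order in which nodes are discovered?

Visit closet
closet → workshop
closet → vault
vault → hall
hall → pantry
pantry → study
pantry → sauna
sauna → nursery
nursery → den
den → parlor
den → foyer
foyer → garage
garage → office
office → gym
pantry → attic
hall → lobby

closet → workshop → vault → hall → pantry → study → sauna → nursery → den → parlor → foyer → garage → office → gym → attic → lobby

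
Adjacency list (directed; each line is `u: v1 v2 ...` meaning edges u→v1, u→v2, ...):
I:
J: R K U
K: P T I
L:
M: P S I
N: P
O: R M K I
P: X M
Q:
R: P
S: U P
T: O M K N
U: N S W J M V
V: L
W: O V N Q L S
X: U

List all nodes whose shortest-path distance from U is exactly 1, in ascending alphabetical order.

Level 0: U
Level 1: J, M, N, S, V, W
Level 2: I, K, L, O, P, Q, R
Level 3: T, X

J, M, N, S, V, W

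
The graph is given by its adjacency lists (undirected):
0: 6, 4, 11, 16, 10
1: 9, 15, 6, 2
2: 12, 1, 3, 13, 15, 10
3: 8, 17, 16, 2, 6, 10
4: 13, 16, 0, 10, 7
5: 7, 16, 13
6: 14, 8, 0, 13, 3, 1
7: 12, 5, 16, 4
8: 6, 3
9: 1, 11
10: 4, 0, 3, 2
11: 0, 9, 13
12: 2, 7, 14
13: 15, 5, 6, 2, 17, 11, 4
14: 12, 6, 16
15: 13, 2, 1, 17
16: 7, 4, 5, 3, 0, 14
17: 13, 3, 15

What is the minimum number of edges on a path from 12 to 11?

Level 0: 12
Level 1: 2, 7, 14
Level 2: 1, 3, 4, 5, 6, 10, 13, 15, 16
Level 3: 0, 8, 9, 11, 17
11 first appears at level 3.

3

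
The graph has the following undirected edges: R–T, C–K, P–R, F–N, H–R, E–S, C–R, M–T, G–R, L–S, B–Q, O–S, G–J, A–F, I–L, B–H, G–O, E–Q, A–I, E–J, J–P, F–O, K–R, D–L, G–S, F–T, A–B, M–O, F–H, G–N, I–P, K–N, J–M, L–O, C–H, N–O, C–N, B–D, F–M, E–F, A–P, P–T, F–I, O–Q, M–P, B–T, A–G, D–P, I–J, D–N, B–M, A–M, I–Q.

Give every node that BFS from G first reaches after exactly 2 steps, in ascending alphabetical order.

B, C, D, E, F, H, I, K, L, M, P, Q, T

Level 0: G
Level 1: A, J, N, O, R, S
Level 2: B, C, D, E, F, H, I, K, L, M, P, Q, T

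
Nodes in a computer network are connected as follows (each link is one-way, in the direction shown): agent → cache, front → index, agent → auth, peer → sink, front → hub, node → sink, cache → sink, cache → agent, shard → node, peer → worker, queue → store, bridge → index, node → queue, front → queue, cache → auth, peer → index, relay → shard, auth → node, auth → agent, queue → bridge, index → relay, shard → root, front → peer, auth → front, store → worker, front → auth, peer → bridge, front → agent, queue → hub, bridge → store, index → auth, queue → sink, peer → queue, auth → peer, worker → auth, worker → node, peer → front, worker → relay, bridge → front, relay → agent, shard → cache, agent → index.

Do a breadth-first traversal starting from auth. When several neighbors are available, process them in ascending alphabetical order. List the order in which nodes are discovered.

Visit auth; enqueue agent, front, node, peer → queue [agent, front, node, peer]
Visit agent; enqueue cache, index → queue [front, node, peer, cache, index]
Visit front; enqueue hub, queue → queue [node, peer, cache, index, hub, queue]
Visit node; enqueue sink → queue [peer, cache, index, hub, queue, sink]
Visit peer; enqueue bridge, worker → queue [cache, index, hub, queue, sink, bridge, worker]
Visit cache → queue [index, hub, queue, sink, bridge, worker]
Visit index; enqueue relay → queue [hub, queue, sink, bridge, worker, relay]
Visit hub → queue [queue, sink, bridge, worker, relay]
Visit queue; enqueue store → queue [sink, bridge, worker, relay, store]
Visit sink → queue [bridge, worker, relay, store]
Visit bridge → queue [worker, relay, store]
Visit worker → queue [relay, store]
Visit relay; enqueue shard → queue [store, shard]
Visit store → queue [shard]
Visit shard; enqueue root → queue [root]
Visit root → queue []

auth, agent, front, node, peer, cache, index, hub, queue, sink, bridge, worker, relay, store, shard, root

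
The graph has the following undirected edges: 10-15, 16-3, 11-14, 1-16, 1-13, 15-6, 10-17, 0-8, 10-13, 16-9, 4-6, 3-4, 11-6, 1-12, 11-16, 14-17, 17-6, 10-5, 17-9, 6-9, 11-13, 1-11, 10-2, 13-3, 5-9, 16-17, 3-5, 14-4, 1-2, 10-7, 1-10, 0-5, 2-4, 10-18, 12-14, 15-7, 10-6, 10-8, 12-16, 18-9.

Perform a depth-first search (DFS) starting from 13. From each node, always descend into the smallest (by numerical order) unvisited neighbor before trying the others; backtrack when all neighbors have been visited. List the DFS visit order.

13 → 1 → 2 → 4 → 3 → 5 → 0 → 8 → 10 → 6 → 9 → 16 → 11 → 14 → 12 → 17 → 18 → 15 → 7

Visit 13
13 → 1
1 → 2
2 → 4
4 → 3
3 → 5
5 → 0
0 → 8
8 → 10
10 → 6
6 → 9
9 → 16
16 → 11
11 → 14
14 → 12
14 → 17
9 → 18
6 → 15
15 → 7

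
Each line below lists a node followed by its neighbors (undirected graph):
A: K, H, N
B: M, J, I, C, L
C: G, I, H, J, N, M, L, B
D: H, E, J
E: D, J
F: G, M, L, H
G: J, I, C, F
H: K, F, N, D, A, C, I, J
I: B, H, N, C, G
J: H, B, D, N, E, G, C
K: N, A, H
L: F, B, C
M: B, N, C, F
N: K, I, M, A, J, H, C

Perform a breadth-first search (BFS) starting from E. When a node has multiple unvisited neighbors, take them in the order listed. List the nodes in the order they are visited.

Visit E; enqueue D, J → queue [D, J]
Visit D; enqueue H → queue [J, H]
Visit J; enqueue B, N, G, C → queue [H, B, N, G, C]
Visit H; enqueue K, F, A, I → queue [B, N, G, C, K, F, A, I]
Visit B; enqueue M, L → queue [N, G, C, K, F, A, I, M, L]
Visit N → queue [G, C, K, F, A, I, M, L]
Visit G → queue [C, K, F, A, I, M, L]
Visit C → queue [K, F, A, I, M, L]
Visit K → queue [F, A, I, M, L]
Visit F → queue [A, I, M, L]
Visit A → queue [I, M, L]
Visit I → queue [M, L]
Visit M → queue [L]
Visit L → queue []

E, D, J, H, B, N, G, C, K, F, A, I, M, L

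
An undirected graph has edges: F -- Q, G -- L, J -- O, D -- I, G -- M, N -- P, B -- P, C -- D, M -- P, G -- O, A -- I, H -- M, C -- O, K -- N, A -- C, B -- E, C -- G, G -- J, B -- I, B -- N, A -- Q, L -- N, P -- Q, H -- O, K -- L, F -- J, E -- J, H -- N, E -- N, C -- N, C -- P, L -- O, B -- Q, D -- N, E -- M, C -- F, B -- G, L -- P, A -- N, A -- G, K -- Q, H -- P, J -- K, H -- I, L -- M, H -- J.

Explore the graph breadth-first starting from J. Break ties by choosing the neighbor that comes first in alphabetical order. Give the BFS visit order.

Visit J; enqueue E, F, G, H, K, O → queue [E, F, G, H, K, O]
Visit E; enqueue B, M, N → queue [F, G, H, K, O, B, M, N]
Visit F; enqueue C, Q → queue [G, H, K, O, B, M, N, C, Q]
Visit G; enqueue A, L → queue [H, K, O, B, M, N, C, Q, A, L]
Visit H; enqueue I, P → queue [K, O, B, M, N, C, Q, A, L, I, P]
Visit K → queue [O, B, M, N, C, Q, A, L, I, P]
Visit O → queue [B, M, N, C, Q, A, L, I, P]
Visit B → queue [M, N, C, Q, A, L, I, P]
Visit M → queue [N, C, Q, A, L, I, P]
Visit N; enqueue D → queue [C, Q, A, L, I, P, D]
Visit C → queue [Q, A, L, I, P, D]
Visit Q → queue [A, L, I, P, D]
Visit A → queue [L, I, P, D]
Visit L → queue [I, P, D]
Visit I → queue [P, D]
Visit P → queue [D]
Visit D → queue []

J, E, F, G, H, K, O, B, M, N, C, Q, A, L, I, P, D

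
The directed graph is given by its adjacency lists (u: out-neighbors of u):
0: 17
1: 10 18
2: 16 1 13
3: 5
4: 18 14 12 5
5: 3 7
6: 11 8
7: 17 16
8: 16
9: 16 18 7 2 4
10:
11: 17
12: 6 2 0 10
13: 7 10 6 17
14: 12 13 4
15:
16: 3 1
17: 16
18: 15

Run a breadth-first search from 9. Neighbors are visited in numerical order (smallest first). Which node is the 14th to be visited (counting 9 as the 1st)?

15

Visit 9; enqueue 2, 4, 7, 16, 18 → queue [2, 4, 7, 16, 18]
Visit 2; enqueue 1, 13 → queue [4, 7, 16, 18, 1, 13]
Visit 4; enqueue 5, 12, 14 → queue [7, 16, 18, 1, 13, 5, 12, 14]
Visit 7; enqueue 17 → queue [16, 18, 1, 13, 5, 12, 14, 17]
Visit 16; enqueue 3 → queue [18, 1, 13, 5, 12, 14, 17, 3]
Visit 18; enqueue 15 → queue [1, 13, 5, 12, 14, 17, 3, 15]
Visit 1; enqueue 10 → queue [13, 5, 12, 14, 17, 3, 15, 10]
Visit 13; enqueue 6 → queue [5, 12, 14, 17, 3, 15, 10, 6]
Visit 5 → queue [12, 14, 17, 3, 15, 10, 6]
Visit 12; enqueue 0 → queue [14, 17, 3, 15, 10, 6, 0]
Visit 14 → queue [17, 3, 15, 10, 6, 0]
Visit 17 → queue [3, 15, 10, 6, 0]
Visit 3 → queue [15, 10, 6, 0]
Visit 15 → queue [10, 6, 0]
Visit 10 → queue [6, 0]
Visit 6; enqueue 8, 11 → queue [0, 8, 11]
Visit 0 → queue [8, 11]
Visit 8 → queue [11]
Visit 11 → queue []

Visit order: 9, 2, 4, 7, 16, 18, 1, 13, 5, 12, 14, 17, 3, 15, 10, 6, 0, 8, 11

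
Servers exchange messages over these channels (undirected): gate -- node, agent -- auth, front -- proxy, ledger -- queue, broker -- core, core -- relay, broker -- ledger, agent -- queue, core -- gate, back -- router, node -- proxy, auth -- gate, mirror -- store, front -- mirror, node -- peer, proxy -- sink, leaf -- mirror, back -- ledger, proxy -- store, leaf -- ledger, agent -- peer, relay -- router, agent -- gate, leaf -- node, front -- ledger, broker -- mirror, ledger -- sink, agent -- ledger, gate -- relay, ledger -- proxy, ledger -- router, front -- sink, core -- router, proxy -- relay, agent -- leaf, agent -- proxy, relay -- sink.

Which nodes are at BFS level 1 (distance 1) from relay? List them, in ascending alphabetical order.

core, gate, proxy, router, sink

Level 0: relay
Level 1: core, gate, proxy, router, sink
Level 2: agent, auth, back, broker, front, ledger, node, store
Level 3: leaf, mirror, peer, queue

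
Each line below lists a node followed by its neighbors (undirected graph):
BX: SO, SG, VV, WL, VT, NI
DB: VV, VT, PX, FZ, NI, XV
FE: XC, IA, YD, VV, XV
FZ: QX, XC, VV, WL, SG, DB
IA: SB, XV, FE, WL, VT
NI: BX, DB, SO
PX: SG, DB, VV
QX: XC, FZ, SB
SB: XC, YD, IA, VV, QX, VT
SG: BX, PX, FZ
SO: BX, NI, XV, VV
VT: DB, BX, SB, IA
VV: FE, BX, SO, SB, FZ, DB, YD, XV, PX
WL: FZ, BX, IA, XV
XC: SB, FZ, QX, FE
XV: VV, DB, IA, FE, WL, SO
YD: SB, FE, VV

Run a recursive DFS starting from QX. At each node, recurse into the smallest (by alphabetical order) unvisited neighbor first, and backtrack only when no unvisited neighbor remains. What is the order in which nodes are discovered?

Visit QX
QX → FZ
FZ → DB
DB → NI
NI → BX
BX → SG
SG → PX
PX → VV
VV → FE
FE → IA
IA → SB
SB → VT
SB → XC
SB → YD
IA → WL
WL → XV
XV → SO

QX FZ DB NI BX SG PX VV FE IA SB VT XC YD WL XV SO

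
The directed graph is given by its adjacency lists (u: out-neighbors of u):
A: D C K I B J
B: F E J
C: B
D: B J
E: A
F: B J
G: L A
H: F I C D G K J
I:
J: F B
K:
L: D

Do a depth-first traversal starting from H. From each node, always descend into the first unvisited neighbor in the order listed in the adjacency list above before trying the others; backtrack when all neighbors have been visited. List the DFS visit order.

Visit H
H → F
F → B
B → E
E → A
A → D
D → J
A → C
A → K
A → I
H → G
G → L

H, F, B, E, A, D, J, C, K, I, G, L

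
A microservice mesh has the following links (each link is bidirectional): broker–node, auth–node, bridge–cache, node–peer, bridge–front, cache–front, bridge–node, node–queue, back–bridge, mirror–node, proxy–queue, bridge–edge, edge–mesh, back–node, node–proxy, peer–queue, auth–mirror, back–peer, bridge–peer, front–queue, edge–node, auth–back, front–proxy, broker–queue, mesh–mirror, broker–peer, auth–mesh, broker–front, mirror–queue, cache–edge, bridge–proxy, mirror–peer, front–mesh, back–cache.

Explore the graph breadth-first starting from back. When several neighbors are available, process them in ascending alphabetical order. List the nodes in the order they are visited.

Visit back; enqueue auth, bridge, cache, node, peer → queue [auth, bridge, cache, node, peer]
Visit auth; enqueue mesh, mirror → queue [bridge, cache, node, peer, mesh, mirror]
Visit bridge; enqueue edge, front, proxy → queue [cache, node, peer, mesh, mirror, edge, front, proxy]
Visit cache → queue [node, peer, mesh, mirror, edge, front, proxy]
Visit node; enqueue broker, queue → queue [peer, mesh, mirror, edge, front, proxy, broker, queue]
Visit peer → queue [mesh, mirror, edge, front, proxy, broker, queue]
Visit mesh → queue [mirror, edge, front, proxy, broker, queue]
Visit mirror → queue [edge, front, proxy, broker, queue]
Visit edge → queue [front, proxy, broker, queue]
Visit front → queue [proxy, broker, queue]
Visit proxy → queue [broker, queue]
Visit broker → queue [queue]
Visit queue → queue []

back -> auth -> bridge -> cache -> node -> peer -> mesh -> mirror -> edge -> front -> proxy -> broker -> queue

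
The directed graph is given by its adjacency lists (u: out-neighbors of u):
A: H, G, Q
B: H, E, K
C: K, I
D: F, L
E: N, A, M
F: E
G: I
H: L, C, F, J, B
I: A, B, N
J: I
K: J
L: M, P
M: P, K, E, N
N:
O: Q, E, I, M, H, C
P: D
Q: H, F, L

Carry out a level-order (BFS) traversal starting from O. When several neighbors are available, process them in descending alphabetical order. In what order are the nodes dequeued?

O → Q → M → I → H → E → C → L → F → P → N → K → B → A → J → D → G

Visit O; enqueue Q, M, I, H, E, C → queue [Q, M, I, H, E, C]
Visit Q; enqueue L, F → queue [M, I, H, E, C, L, F]
Visit M; enqueue P, N, K → queue [I, H, E, C, L, F, P, N, K]
Visit I; enqueue B, A → queue [H, E, C, L, F, P, N, K, B, A]
Visit H; enqueue J → queue [E, C, L, F, P, N, K, B, A, J]
Visit E → queue [C, L, F, P, N, K, B, A, J]
Visit C → queue [L, F, P, N, K, B, A, J]
Visit L → queue [F, P, N, K, B, A, J]
Visit F → queue [P, N, K, B, A, J]
Visit P; enqueue D → queue [N, K, B, A, J, D]
Visit N → queue [K, B, A, J, D]
Visit K → queue [B, A, J, D]
Visit B → queue [A, J, D]
Visit A; enqueue G → queue [J, D, G]
Visit J → queue [D, G]
Visit D → queue [G]
Visit G → queue []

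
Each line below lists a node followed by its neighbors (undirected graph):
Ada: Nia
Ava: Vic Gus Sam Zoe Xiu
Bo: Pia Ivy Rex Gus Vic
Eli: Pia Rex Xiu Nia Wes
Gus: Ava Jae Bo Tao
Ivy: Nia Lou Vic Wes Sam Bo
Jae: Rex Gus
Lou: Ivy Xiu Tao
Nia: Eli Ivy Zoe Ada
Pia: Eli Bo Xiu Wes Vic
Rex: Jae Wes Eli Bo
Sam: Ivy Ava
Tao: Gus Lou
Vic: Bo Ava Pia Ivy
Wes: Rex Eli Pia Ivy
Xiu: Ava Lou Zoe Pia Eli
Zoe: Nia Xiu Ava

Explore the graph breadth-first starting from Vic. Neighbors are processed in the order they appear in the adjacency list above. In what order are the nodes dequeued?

Vic -> Bo -> Ava -> Pia -> Ivy -> Rex -> Gus -> Sam -> Zoe -> Xiu -> Eli -> Wes -> Nia -> Lou -> Jae -> Tao -> Ada

Visit Vic; enqueue Bo, Ava, Pia, Ivy → queue [Bo, Ava, Pia, Ivy]
Visit Bo; enqueue Rex, Gus → queue [Ava, Pia, Ivy, Rex, Gus]
Visit Ava; enqueue Sam, Zoe, Xiu → queue [Pia, Ivy, Rex, Gus, Sam, Zoe, Xiu]
Visit Pia; enqueue Eli, Wes → queue [Ivy, Rex, Gus, Sam, Zoe, Xiu, Eli, Wes]
Visit Ivy; enqueue Nia, Lou → queue [Rex, Gus, Sam, Zoe, Xiu, Eli, Wes, Nia, Lou]
Visit Rex; enqueue Jae → queue [Gus, Sam, Zoe, Xiu, Eli, Wes, Nia, Lou, Jae]
Visit Gus; enqueue Tao → queue [Sam, Zoe, Xiu, Eli, Wes, Nia, Lou, Jae, Tao]
Visit Sam → queue [Zoe, Xiu, Eli, Wes, Nia, Lou, Jae, Tao]
Visit Zoe → queue [Xiu, Eli, Wes, Nia, Lou, Jae, Tao]
Visit Xiu → queue [Eli, Wes, Nia, Lou, Jae, Tao]
Visit Eli → queue [Wes, Nia, Lou, Jae, Tao]
Visit Wes → queue [Nia, Lou, Jae, Tao]
Visit Nia; enqueue Ada → queue [Lou, Jae, Tao, Ada]
Visit Lou → queue [Jae, Tao, Ada]
Visit Jae → queue [Tao, Ada]
Visit Tao → queue [Ada]
Visit Ada → queue []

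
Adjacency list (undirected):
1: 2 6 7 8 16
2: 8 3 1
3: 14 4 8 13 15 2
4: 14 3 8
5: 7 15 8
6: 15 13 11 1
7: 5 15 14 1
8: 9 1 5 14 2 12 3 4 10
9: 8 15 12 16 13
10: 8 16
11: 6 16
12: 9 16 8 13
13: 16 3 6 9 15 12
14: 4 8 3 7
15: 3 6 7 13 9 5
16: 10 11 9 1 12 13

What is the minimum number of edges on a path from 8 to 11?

Level 0: 8
Level 1: 1, 2, 3, 4, 5, 9, 10, 12, 14
Level 2: 6, 7, 13, 15, 16
Level 3: 11
11 first appears at level 3.

3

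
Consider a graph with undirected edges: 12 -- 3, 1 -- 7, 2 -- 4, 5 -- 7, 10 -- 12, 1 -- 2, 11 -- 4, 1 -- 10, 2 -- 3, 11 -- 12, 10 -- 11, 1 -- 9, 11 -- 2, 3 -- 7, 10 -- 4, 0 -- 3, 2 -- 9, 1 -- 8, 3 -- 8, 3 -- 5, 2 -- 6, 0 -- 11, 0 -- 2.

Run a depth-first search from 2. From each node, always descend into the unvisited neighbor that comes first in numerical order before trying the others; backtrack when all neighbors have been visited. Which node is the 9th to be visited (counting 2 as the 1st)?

Visit 2
2 → 0
0 → 3
3 → 5
5 → 7
7 → 1
1 → 8
1 → 9
1 → 10
10 → 4
4 → 11
11 → 12
2 → 6

Visit order: 2, 0, 3, 5, 7, 1, 8, 9, 10, 4, 11, 12, 6

10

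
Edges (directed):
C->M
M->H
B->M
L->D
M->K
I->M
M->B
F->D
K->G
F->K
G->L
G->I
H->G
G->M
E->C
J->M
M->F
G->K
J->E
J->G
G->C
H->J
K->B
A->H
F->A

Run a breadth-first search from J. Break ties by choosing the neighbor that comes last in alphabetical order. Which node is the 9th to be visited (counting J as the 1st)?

L

Visit J; enqueue M, G, E → queue [M, G, E]
Visit M; enqueue K, H, F, B → queue [G, E, K, H, F, B]
Visit G; enqueue L, I, C → queue [E, K, H, F, B, L, I, C]
Visit E → queue [K, H, F, B, L, I, C]
Visit K → queue [H, F, B, L, I, C]
Visit H → queue [F, B, L, I, C]
Visit F; enqueue D, A → queue [B, L, I, C, D, A]
Visit B → queue [L, I, C, D, A]
Visit L → queue [I, C, D, A]
Visit I → queue [C, D, A]
Visit C → queue [D, A]
Visit D → queue [A]
Visit A → queue []

Visit order: J, M, G, E, K, H, F, B, L, I, C, D, A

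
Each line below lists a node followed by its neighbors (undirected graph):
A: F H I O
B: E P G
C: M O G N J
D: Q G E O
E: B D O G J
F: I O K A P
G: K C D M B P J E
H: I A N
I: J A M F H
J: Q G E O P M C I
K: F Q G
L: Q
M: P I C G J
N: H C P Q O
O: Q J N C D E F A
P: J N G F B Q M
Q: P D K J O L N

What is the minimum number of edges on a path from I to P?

Level 0: I
Level 1: A, F, H, J, M
Level 2: C, E, G, K, N, O, P, Q
Level 3: B, D, L
P first appears at level 2.

2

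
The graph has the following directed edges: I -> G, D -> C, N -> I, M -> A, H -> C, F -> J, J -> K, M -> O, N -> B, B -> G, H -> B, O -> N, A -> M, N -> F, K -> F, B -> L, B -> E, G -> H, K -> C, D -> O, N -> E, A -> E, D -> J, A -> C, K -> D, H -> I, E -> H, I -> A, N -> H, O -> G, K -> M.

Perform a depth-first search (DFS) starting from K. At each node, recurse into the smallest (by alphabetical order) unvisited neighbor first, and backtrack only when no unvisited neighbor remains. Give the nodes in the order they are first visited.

K -> C -> D -> J -> O -> G -> H -> B -> E -> L -> I -> A -> M -> N -> F

Visit K
K → C
K → D
D → J
D → O
O → G
G → H
H → B
B → E
B → L
H → I
I → A
A → M
O → N
N → F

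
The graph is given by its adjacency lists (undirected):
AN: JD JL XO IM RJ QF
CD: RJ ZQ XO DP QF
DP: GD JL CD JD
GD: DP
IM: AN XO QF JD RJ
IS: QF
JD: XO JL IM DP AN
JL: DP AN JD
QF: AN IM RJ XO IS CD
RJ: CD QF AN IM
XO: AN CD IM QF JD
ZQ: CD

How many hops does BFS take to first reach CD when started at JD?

2

Level 0: JD
Level 1: AN, DP, IM, JL, XO
Level 2: CD, GD, QF, RJ
Level 3: IS, ZQ
CD first appears at level 2.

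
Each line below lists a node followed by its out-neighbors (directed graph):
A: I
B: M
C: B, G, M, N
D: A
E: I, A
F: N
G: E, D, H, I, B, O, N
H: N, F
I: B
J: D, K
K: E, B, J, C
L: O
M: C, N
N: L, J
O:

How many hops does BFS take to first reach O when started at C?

2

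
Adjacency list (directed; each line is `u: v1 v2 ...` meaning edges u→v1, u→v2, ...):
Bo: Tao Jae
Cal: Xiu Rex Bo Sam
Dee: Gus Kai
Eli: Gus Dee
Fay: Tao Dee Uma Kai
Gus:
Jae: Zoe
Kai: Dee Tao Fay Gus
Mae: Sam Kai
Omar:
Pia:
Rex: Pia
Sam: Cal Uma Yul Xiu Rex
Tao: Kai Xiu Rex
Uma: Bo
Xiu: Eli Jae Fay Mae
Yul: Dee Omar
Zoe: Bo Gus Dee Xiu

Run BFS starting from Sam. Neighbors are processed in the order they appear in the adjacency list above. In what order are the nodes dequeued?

Visit Sam; enqueue Cal, Uma, Yul, Xiu, Rex → queue [Cal, Uma, Yul, Xiu, Rex]
Visit Cal; enqueue Bo → queue [Uma, Yul, Xiu, Rex, Bo]
Visit Uma → queue [Yul, Xiu, Rex, Bo]
Visit Yul; enqueue Dee, Omar → queue [Xiu, Rex, Bo, Dee, Omar]
Visit Xiu; enqueue Eli, Jae, Fay, Mae → queue [Rex, Bo, Dee, Omar, Eli, Jae, Fay, Mae]
Visit Rex; enqueue Pia → queue [Bo, Dee, Omar, Eli, Jae, Fay, Mae, Pia]
Visit Bo; enqueue Tao → queue [Dee, Omar, Eli, Jae, Fay, Mae, Pia, Tao]
Visit Dee; enqueue Gus, Kai → queue [Omar, Eli, Jae, Fay, Mae, Pia, Tao, Gus, Kai]
Visit Omar → queue [Eli, Jae, Fay, Mae, Pia, Tao, Gus, Kai]
Visit Eli → queue [Jae, Fay, Mae, Pia, Tao, Gus, Kai]
Visit Jae; enqueue Zoe → queue [Fay, Mae, Pia, Tao, Gus, Kai, Zoe]
Visit Fay → queue [Mae, Pia, Tao, Gus, Kai, Zoe]
Visit Mae → queue [Pia, Tao, Gus, Kai, Zoe]
Visit Pia → queue [Tao, Gus, Kai, Zoe]
Visit Tao → queue [Gus, Kai, Zoe]
Visit Gus → queue [Kai, Zoe]
Visit Kai → queue [Zoe]
Visit Zoe → queue []

Sam, Cal, Uma, Yul, Xiu, Rex, Bo, Dee, Omar, Eli, Jae, Fay, Mae, Pia, Tao, Gus, Kai, Zoe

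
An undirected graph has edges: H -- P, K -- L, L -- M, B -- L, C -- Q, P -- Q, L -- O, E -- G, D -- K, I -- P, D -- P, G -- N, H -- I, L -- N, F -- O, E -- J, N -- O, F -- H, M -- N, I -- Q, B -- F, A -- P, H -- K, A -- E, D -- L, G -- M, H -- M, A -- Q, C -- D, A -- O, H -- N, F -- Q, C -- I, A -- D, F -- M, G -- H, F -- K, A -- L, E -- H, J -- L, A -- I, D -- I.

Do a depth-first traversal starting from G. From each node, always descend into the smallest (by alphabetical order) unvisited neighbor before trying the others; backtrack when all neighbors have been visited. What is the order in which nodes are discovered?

Visit G
G → E
E → A
A → D
D → C
C → I
I → H
H → F
F → B
B → L
L → J
L → K
L → M
M → N
N → O
F → Q
Q → P

G → E → A → D → C → I → H → F → B → L → J → K → M → N → O → Q → P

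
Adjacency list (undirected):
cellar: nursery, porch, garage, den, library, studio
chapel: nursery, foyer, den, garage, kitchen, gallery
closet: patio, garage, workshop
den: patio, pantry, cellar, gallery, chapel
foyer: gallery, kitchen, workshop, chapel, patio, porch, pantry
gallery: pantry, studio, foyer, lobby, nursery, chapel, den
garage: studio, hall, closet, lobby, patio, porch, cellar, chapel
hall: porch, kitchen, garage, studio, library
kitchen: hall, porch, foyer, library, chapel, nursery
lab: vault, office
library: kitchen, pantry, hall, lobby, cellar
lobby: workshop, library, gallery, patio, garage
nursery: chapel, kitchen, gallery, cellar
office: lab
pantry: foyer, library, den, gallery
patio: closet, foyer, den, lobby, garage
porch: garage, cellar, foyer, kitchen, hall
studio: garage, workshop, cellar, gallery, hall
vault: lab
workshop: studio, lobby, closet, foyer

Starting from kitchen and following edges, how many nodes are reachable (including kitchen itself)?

17

BFS from kitchen visits: kitchen, hall, porch, foyer, library, chapel, nursery, garage, studio, cellar, gallery, workshop, patio, pantry, lobby, den, closet
Reachable nodes: 17 of 20 total.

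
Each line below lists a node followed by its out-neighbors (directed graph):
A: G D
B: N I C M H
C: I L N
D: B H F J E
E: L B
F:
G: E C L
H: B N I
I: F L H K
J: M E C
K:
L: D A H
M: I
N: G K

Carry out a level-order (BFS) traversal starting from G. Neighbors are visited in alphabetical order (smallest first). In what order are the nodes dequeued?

Visit G; enqueue C, E, L → queue [C, E, L]
Visit C; enqueue I, N → queue [E, L, I, N]
Visit E; enqueue B → queue [L, I, N, B]
Visit L; enqueue A, D, H → queue [I, N, B, A, D, H]
Visit I; enqueue F, K → queue [N, B, A, D, H, F, K]
Visit N → queue [B, A, D, H, F, K]
Visit B; enqueue M → queue [A, D, H, F, K, M]
Visit A → queue [D, H, F, K, M]
Visit D; enqueue J → queue [H, F, K, M, J]
Visit H → queue [F, K, M, J]
Visit F → queue [K, M, J]
Visit K → queue [M, J]
Visit M → queue [J]
Visit J → queue []

G -> C -> E -> L -> I -> N -> B -> A -> D -> H -> F -> K -> M -> J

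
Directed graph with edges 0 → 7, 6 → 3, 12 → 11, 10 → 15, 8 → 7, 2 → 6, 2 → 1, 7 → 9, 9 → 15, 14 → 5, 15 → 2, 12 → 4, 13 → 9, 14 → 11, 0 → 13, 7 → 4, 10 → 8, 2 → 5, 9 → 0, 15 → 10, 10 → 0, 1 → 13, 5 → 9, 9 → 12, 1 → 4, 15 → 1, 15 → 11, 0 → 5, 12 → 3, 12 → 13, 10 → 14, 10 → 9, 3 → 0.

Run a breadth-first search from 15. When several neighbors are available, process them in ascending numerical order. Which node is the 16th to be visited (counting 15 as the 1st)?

12

Visit 15; enqueue 1, 2, 10, 11 → queue [1, 2, 10, 11]
Visit 1; enqueue 4, 13 → queue [2, 10, 11, 4, 13]
Visit 2; enqueue 5, 6 → queue [10, 11, 4, 13, 5, 6]
Visit 10; enqueue 0, 8, 9, 14 → queue [11, 4, 13, 5, 6, 0, 8, 9, 14]
Visit 11 → queue [4, 13, 5, 6, 0, 8, 9, 14]
Visit 4 → queue [13, 5, 6, 0, 8, 9, 14]
Visit 13 → queue [5, 6, 0, 8, 9, 14]
Visit 5 → queue [6, 0, 8, 9, 14]
Visit 6; enqueue 3 → queue [0, 8, 9, 14, 3]
Visit 0; enqueue 7 → queue [8, 9, 14, 3, 7]
Visit 8 → queue [9, 14, 3, 7]
Visit 9; enqueue 12 → queue [14, 3, 7, 12]
Visit 14 → queue [3, 7, 12]
Visit 3 → queue [7, 12]
Visit 7 → queue [12]
Visit 12 → queue []

Visit order: 15, 1, 2, 10, 11, 4, 13, 5, 6, 0, 8, 9, 14, 3, 7, 12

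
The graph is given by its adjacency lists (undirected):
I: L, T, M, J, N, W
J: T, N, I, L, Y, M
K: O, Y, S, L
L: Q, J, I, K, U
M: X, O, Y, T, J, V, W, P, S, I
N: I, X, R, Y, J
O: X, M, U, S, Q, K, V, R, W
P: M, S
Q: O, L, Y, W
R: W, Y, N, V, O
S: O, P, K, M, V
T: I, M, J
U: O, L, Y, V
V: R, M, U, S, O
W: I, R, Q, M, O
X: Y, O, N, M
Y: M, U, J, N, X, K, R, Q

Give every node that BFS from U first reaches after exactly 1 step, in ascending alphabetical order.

L, O, V, Y

Level 0: U
Level 1: L, O, V, Y
Level 2: I, J, K, M, N, Q, R, S, W, X
Level 3: P, T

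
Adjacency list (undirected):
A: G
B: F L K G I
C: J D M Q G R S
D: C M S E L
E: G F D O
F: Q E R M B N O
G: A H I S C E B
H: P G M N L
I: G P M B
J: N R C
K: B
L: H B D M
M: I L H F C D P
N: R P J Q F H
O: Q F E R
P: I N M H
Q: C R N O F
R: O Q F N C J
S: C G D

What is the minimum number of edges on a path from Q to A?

3

Level 0: Q
Level 1: C, F, N, O, R
Level 2: B, D, E, G, H, J, M, P, S
Level 3: A, I, K, L
A first appears at level 3.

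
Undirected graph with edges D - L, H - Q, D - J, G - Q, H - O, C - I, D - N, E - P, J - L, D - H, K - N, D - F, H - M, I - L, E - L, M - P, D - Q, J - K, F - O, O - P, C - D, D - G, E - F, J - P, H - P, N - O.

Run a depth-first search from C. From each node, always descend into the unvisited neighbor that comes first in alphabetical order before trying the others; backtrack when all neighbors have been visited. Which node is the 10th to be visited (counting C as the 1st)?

O

Visit C
C → D
D → F
F → E
E → L
L → I
L → J
J → K
K → N
N → O
O → H
H → M
M → P
H → Q
Q → G

Visit order: C, D, F, E, L, I, J, K, N, O, H, M, P, Q, G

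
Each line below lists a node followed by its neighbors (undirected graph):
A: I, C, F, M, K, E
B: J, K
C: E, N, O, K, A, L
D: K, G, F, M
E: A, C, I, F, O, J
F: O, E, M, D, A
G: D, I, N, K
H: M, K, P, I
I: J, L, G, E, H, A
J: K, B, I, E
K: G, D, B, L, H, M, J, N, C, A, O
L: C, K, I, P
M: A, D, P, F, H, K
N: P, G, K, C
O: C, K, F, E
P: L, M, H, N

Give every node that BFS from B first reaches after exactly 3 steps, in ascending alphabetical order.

F, P

Level 0: B
Level 1: J, K
Level 2: A, C, D, E, G, H, I, L, M, N, O
Level 3: F, P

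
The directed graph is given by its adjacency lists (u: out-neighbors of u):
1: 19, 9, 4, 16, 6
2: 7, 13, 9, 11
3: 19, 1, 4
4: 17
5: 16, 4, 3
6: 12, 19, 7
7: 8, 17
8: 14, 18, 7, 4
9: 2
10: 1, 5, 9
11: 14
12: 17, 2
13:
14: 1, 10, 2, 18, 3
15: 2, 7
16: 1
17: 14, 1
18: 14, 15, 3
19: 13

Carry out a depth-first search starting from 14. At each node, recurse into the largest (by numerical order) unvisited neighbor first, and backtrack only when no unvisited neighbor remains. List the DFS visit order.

Visit 14
14 → 18
18 → 15
15 → 7
7 → 17
17 → 1
1 → 19
19 → 13
1 → 16
1 → 9
9 → 2
2 → 11
1 → 6
6 → 12
1 → 4
7 → 8
18 → 3
14 → 10
10 → 5

14 -> 18 -> 15 -> 7 -> 17 -> 1 -> 19 -> 13 -> 16 -> 9 -> 2 -> 11 -> 6 -> 12 -> 4 -> 8 -> 3 -> 10 -> 5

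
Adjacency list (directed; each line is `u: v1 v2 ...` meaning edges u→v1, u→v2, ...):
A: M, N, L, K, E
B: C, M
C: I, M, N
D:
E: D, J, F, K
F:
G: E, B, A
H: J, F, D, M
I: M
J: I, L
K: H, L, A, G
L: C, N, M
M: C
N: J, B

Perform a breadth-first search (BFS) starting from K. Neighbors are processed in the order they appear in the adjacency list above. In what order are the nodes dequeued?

Visit K; enqueue H, L, A, G → queue [H, L, A, G]
Visit H; enqueue J, F, D, M → queue [L, A, G, J, F, D, M]
Visit L; enqueue C, N → queue [A, G, J, F, D, M, C, N]
Visit A; enqueue E → queue [G, J, F, D, M, C, N, E]
Visit G; enqueue B → queue [J, F, D, M, C, N, E, B]
Visit J; enqueue I → queue [F, D, M, C, N, E, B, I]
Visit F → queue [D, M, C, N, E, B, I]
Visit D → queue [M, C, N, E, B, I]
Visit M → queue [C, N, E, B, I]
Visit C → queue [N, E, B, I]
Visit N → queue [E, B, I]
Visit E → queue [B, I]
Visit B → queue [I]
Visit I → queue []

K -> H -> L -> A -> G -> J -> F -> D -> M -> C -> N -> E -> B -> I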